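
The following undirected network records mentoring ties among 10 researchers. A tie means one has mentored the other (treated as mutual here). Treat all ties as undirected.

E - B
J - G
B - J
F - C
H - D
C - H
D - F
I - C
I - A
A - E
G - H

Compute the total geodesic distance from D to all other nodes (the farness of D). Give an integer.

25

Distances from D: A:4, B:4, C:2, E:5, F:1, G:2, H:1, I:3, J:3.
Sum = 4 + 4 + 2 + 5 + 1 + 2 + 1 + 3 + 3 = 25.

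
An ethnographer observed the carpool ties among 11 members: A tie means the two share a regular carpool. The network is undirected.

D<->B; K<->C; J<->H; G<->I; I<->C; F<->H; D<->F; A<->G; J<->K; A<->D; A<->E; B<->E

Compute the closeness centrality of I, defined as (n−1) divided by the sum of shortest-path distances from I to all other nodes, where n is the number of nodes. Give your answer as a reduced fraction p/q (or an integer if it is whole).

10/27

Distances from I: A:2, B:4, C:1, D:3, E:3, F:4, G:1, H:4, J:3, K:2. Sum = 27.
n = 11, so closeness = 10/27.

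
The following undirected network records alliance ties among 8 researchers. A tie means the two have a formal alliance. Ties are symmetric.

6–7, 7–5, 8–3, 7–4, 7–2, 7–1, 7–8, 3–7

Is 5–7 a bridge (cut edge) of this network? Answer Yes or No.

Yes

Without the 5–7 edge there is no alternate route between 5 and 7, so the network disconnects. It is a bridge.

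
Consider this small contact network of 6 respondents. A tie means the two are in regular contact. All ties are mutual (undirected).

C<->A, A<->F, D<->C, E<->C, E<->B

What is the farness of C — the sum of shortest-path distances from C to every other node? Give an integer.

Distances from C: A:1, B:2, D:1, E:1, F:2.
Sum = 1 + 2 + 1 + 1 + 2 = 7.

7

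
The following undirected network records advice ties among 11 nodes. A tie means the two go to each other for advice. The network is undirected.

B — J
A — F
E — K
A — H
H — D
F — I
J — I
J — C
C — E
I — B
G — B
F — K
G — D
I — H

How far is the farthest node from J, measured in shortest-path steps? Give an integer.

Distances from J: A:3, B:1, C:1, D:3, E:2, F:2, G:2, H:2, I:1, K:3.
The largest is 3 (to D, A, and K), so the eccentricity of J is 3.

3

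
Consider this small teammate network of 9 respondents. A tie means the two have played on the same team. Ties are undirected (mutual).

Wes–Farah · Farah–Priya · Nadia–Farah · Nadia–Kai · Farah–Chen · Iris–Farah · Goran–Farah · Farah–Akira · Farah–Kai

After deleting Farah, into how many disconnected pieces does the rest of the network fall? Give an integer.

7

Without Farah, the remaining ties split the others into: {Kai, Nadia}; {Iris}; {Wes}; {Priya}; {Goran}; {Chen}; {Akira}.
That's 7 separate components.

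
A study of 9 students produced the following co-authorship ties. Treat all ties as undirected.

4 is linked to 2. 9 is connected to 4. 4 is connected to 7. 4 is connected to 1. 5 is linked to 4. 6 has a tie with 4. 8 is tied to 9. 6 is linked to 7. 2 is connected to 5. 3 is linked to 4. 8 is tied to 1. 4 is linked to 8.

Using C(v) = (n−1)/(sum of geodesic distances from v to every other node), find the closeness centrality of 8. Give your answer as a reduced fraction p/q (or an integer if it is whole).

8/13

Distances from 8: 1:1, 2:2, 3:2, 4:1, 5:2, 6:2, 7:2, 9:1. Sum = 13.
n = 9, so closeness = 8/13.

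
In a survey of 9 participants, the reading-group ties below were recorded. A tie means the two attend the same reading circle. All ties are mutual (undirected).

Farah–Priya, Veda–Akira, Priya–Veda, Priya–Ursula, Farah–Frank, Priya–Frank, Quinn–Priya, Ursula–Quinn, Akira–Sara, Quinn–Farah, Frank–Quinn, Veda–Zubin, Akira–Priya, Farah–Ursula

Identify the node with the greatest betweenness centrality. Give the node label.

Unnormalized betweenness of each node: Akira:7, Farah:1/3, Frank:0, Priya:49/3, Quinn:1/3, Sara:0, Ursula:0, Veda:7, Zubin:0.
Priya has the largest value, 49/3, making it the main broker — the node through which the most shortest paths run.

Priya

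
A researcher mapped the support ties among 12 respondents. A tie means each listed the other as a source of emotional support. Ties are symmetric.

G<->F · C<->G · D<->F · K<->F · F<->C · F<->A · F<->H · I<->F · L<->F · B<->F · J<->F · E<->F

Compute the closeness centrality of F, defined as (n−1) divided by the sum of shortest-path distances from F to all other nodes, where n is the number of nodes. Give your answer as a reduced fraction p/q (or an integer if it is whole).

Distances from F: A:1, B:1, C:1, D:1, E:1, G:1, H:1, I:1, J:1, K:1, L:1. Sum = 11.
n = 12, so closeness = 11/11 = 1.

1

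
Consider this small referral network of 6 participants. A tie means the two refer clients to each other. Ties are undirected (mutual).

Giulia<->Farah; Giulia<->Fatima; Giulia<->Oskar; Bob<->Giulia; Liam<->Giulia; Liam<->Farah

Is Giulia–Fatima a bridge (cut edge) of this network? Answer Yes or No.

Yes

Without the Giulia–Fatima edge there is no alternate route between Giulia and Fatima, so the network disconnects. It is a bridge.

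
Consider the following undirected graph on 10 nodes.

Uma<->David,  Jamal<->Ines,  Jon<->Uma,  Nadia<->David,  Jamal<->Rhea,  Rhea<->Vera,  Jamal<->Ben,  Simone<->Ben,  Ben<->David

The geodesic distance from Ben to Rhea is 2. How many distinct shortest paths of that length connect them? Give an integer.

1

The shortest distance is 2, and the only length-2 path is Ben–Jamal–Rhea. So there is exactly 1 shortest path.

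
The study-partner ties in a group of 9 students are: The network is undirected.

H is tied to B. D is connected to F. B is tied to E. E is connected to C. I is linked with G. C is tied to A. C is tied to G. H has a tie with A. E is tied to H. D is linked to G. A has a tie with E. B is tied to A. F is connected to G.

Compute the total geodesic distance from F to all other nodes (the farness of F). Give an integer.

20

Distances from F: A:3, B:4, C:2, D:1, E:3, G:1, H:4, I:2.
Sum = 3 + 4 + 2 + 1 + 3 + 1 + 4 + 2 = 20.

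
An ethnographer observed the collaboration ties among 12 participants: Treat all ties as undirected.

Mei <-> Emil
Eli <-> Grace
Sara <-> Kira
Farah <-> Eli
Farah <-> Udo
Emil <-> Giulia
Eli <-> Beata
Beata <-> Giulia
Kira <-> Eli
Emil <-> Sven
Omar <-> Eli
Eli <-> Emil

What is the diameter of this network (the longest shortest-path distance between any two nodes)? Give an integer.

4

Eccentricity of each node (its greatest distance to any other): Beata:3, Eli:2, Emil:3, Farah:3, Giulia:4, Grace:3, Kira:3, Mei:4, Omar:3, Sara:4, Sven:4, Udo:4.
The maximum eccentricity is 4, realized for instance by the pair Udo–Mei via Udo – Farah – Eli – Emil – Mei. So the diameter is 4.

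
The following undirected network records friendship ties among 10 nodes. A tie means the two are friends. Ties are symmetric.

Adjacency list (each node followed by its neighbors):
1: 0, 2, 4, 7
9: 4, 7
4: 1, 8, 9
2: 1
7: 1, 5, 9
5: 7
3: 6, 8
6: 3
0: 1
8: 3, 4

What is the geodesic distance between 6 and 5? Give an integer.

One shortest route is 6 – 3 – 8 – 4 – 1 – 7 – 5, which uses 6 edges, and at distance 5 from 6 we only reach {0, 2, 7}, which does not include 5. So d(6,5) = 6.

6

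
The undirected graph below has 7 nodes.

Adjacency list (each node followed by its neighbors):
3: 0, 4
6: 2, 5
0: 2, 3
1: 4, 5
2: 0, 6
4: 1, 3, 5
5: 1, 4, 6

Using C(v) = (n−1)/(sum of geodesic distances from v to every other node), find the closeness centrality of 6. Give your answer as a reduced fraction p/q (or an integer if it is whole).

Distances from 6: 0:2, 1:2, 2:1, 3:3, 4:2, 5:1. Sum = 11.
n = 7, so closeness = 6/11.

6/11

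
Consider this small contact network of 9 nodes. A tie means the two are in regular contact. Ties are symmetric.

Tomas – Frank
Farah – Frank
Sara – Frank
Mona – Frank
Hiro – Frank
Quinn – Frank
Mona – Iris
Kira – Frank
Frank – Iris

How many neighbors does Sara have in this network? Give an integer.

Sara is directly tied to Frank. That is 1 neighbor, so the degree of Sara is 1.

1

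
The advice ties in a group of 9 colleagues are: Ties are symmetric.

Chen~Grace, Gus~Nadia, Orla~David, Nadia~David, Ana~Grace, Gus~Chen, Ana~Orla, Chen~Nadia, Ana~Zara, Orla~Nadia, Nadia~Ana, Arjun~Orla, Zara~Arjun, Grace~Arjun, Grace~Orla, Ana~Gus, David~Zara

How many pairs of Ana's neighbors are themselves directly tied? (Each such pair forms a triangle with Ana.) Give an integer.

Ana's neighbors: Grace, Gus, Nadia, Orla, and Zara.
Neighbor pairs that are themselves tied: Ana–Grace–Orla; Ana–Gus–Nadia; Ana–Nadia–Orla. Each forms one triangle with Ana, for 3 in total.

3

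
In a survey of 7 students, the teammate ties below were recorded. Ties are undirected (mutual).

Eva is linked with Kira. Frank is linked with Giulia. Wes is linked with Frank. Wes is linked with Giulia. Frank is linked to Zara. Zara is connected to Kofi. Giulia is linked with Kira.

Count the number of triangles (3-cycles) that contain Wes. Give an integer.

1

Wes's neighbors: Frank and Giulia.
Neighbor pairs that are themselves tied: Wes–Frank–Giulia. Each forms one triangle with Wes, for 1 in total.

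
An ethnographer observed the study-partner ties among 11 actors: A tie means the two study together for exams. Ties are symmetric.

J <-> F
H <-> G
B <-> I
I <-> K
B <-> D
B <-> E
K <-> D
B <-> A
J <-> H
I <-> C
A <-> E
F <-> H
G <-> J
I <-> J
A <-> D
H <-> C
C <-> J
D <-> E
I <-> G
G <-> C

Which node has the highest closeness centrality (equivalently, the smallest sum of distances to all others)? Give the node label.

Farness (sum of distances to all others) for each node — A:24, B:18, C:19, D:23, E:24, F:26, G:19, H:24, I:15, J:18, K:20.
The smallest farness is 15, for I, so I has the highest closeness.

I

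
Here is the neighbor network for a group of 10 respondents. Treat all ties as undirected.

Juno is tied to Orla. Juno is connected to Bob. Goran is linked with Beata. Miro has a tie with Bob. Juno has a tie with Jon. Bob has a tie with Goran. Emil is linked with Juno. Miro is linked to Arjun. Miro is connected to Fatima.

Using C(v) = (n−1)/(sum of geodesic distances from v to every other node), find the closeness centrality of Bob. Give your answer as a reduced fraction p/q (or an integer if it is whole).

Distances from Bob: Arjun:2, Beata:2, Emil:2, Fatima:2, Goran:1, Jon:2, Juno:1, Miro:1, Orla:2. Sum = 15.
n = 10, so closeness = 9/15 = 3/5.

3/5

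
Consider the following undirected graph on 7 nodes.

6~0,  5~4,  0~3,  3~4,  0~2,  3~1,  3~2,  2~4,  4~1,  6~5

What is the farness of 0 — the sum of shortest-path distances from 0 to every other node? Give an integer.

9

Distances from 0: 1:2, 2:1, 3:1, 4:2, 5:2, 6:1.
Sum = 2 + 1 + 1 + 2 + 2 + 1 = 9.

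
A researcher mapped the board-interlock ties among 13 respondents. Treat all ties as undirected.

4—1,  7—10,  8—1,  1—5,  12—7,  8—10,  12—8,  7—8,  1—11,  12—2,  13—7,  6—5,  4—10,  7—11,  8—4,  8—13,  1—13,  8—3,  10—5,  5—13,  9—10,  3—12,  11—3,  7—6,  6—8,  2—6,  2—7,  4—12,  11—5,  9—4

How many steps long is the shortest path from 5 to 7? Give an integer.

One shortest route is 5 – 11 – 7, which uses 2 edges, and 5 and 7 are not directly tied, so nothing shorter exists. So d(5,7) = 2.

2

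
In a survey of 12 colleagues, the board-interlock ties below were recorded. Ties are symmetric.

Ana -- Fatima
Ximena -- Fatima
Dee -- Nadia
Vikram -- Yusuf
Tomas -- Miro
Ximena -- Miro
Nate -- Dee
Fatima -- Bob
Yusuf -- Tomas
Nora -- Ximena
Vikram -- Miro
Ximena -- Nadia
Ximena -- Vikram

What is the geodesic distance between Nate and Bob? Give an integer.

One shortest route is Nate – Dee – Nadia – Ximena – Fatima – Bob, which uses 5 edges, and at distance 4 from Nate we only reach {Fatima, Miro, Nora, Vikram}, which does not include Bob. So d(Nate,Bob) = 5.

5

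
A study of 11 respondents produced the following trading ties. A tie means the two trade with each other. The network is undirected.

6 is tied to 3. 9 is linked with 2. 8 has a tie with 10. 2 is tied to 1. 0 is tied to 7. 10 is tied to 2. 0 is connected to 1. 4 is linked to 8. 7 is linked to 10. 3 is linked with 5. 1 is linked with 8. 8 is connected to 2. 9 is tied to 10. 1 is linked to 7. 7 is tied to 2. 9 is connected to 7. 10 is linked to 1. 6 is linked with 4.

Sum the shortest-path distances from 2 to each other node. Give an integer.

Distances from 2: 0:2, 1:1, 3:4, 4:2, 5:5, 6:3, 7:1, 8:1, 9:1, 10:1.
Sum = 2 + 1 + 4 + 2 + 5 + 3 + 1 + 1 + 1 + 1 = 21.

21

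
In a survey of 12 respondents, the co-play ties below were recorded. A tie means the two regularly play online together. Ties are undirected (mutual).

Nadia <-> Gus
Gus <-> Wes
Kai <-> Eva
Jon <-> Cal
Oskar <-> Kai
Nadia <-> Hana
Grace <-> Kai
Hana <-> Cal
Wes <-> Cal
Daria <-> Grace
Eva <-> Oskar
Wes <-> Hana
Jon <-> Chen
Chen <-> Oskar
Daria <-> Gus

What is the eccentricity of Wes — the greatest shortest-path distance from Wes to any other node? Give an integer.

5

Distances from Wes: Cal:1, Chen:3, Daria:2, Eva:5, Grace:3, Gus:1, Hana:1, Jon:2, Kai:4, Nadia:2, Oskar:4.
The largest is 5 (to Eva), so the eccentricity of Wes is 5.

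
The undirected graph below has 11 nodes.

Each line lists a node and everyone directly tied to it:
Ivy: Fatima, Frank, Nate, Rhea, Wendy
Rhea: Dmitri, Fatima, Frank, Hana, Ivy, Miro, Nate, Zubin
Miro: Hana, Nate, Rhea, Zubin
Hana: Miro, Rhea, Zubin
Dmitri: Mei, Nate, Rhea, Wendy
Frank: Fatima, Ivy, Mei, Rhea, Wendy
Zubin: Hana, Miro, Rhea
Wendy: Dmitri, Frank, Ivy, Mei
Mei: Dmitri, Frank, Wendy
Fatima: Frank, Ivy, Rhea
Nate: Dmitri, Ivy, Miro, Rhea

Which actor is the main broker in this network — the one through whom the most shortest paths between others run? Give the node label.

Unnormalized betweenness of each node: Dmitri:76/15, Fatima:0, Frank:151/30, Hana:0, Ivy:17/5, Mei:1/3, Miro:1, Nate:31/15, Rhea:299/15, Wendy:7/6, Zubin:0.
Rhea has the largest value, 299/15, making it the main broker — the node through which the most shortest paths run.

Rhea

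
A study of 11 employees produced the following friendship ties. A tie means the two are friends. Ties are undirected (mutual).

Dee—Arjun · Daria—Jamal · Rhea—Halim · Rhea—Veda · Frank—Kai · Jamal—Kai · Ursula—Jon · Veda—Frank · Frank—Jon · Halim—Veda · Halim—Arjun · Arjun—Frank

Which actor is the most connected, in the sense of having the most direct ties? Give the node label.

Degrees — Arjun:3, Daria:1, Dee:1, Frank:4, Halim:3, Jamal:2, Jon:2, Kai:2, Rhea:2, Ursula:1, Veda:3.
The maximum is 4, attained only by Frank.

Frank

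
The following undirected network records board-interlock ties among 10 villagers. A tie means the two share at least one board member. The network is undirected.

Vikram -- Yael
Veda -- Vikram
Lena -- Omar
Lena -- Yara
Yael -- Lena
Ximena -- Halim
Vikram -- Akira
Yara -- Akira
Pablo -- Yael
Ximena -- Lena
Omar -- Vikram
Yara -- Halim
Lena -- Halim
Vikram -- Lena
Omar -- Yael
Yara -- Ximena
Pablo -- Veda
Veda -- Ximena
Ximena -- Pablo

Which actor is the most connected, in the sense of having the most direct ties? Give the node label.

Lena

Degrees — Akira:2, Halim:3, Lena:6, Omar:3, Pablo:3, Veda:3, Vikram:5, Ximena:5, Yael:4, Yara:4.
The maximum is 6, attained only by Lena.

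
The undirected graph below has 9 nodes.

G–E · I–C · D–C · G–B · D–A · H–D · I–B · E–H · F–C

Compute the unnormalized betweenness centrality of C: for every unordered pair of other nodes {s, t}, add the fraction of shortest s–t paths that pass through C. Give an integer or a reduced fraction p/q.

Pairs whose geodesics pass through C — I–F: 1; I–A: 1; I–H: 1; I–D: 1; F–A: 1; F–H: 1; F–E: 1; F–G: 1; F–B: 1; F–D: 1; A–B: 1; B–D: 1.
All other pairs contribute 0.
Summing the contributions gives betweenness(C) = 12.

12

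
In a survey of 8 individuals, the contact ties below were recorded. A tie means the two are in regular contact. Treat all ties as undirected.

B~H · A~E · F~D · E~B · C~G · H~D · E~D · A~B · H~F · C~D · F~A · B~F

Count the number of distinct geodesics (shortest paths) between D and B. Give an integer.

The shortest distance is 2. The length-2 paths are: D–E–B; D–H–B; D–F–B.
That gives 3 distinct shortest paths.

3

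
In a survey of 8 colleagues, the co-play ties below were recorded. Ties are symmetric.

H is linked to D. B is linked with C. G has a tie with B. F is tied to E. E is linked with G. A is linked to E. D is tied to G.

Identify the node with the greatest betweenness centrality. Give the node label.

G

Unnormalized betweenness of each node: A:0, B:6, C:0, D:6, E:11, F:0, G:16, H:0.
G has the largest value, 16, making it the main broker — the node through which the most shortest paths run.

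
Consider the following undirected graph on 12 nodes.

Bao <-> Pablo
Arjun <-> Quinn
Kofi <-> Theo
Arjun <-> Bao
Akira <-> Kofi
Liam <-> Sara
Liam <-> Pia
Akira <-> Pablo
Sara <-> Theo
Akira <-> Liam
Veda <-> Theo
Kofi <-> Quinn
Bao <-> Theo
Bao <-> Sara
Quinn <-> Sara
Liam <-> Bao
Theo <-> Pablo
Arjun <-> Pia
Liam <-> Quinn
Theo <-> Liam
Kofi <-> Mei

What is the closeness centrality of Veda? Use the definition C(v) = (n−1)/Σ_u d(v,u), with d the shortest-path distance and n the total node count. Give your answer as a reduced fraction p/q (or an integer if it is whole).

11/26

Distances from Veda: Akira:3, Arjun:3, Bao:2, Kofi:2, Liam:2, Mei:3, Pablo:2, Pia:3, Quinn:3, Sara:2, Theo:1. Sum = 26.
n = 12, so closeness = 11/26.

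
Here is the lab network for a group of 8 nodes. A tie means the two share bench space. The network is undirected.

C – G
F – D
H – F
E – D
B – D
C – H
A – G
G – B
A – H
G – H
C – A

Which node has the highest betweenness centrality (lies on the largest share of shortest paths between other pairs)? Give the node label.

D

Unnormalized betweenness of each node: A:0, B:4, C:0, D:7, E:0, F:4, G:5, H:5.
D has the largest value, 7, making it the main broker — the node through which the most shortest paths run.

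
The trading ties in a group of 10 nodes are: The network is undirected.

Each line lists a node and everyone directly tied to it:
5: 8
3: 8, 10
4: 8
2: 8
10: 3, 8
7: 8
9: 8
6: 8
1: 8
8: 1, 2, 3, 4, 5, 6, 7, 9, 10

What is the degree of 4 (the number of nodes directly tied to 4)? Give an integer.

1

4 is directly tied to 8. That is 1 neighbor, so the degree of 4 is 1.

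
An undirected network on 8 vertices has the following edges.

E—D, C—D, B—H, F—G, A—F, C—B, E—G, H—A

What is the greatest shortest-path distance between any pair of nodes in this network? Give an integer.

4

Eccentricity of each node (its greatest distance to any other): A:4, B:4, C:4, D:4, E:4, F:4, G:4, H:4.
The maximum eccentricity is 4, realized for instance by the pair A–D via A – F – G – E – D. So the diameter is 4.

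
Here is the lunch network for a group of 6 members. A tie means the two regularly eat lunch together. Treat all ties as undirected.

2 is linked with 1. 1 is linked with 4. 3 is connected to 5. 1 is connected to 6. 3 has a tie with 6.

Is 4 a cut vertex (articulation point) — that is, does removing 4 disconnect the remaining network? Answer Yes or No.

Even without 4, every remaining node can still reach every other (the residual graph is connected), so 4 is not a cut vertex.

No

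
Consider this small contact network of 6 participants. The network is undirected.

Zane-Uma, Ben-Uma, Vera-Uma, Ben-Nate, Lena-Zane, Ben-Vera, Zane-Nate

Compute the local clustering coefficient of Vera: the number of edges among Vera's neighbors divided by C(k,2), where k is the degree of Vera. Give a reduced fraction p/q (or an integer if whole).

Vera's neighbors: Ben and Uma (k = 2).
Possible neighbor pairs: C(2,2) = 1. Edges among them: Ben–Uma → e = 1.
Clustering(Vera) = 1/1.

1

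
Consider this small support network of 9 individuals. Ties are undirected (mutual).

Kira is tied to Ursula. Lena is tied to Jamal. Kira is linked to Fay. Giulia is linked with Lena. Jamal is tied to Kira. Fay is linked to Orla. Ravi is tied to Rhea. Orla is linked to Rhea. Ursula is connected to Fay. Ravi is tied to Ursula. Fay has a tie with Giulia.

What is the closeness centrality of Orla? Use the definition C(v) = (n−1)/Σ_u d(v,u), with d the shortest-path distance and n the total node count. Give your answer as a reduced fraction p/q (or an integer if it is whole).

Distances from Orla: Fay:1, Giulia:2, Jamal:3, Kira:2, Lena:3, Ravi:2, Rhea:1, Ursula:2. Sum = 16.
n = 9, so closeness = 8/16 = 1/2.

1/2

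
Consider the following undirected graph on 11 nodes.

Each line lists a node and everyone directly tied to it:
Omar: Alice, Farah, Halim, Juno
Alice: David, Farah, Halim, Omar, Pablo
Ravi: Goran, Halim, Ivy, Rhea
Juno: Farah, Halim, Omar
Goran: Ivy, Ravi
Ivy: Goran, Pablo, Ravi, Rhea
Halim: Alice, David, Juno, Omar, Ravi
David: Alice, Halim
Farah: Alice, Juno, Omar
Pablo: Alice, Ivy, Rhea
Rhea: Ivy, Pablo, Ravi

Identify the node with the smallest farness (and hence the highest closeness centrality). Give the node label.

Halim

Farness (sum of distances to all others) for each node — Alice:16, David:21, Farah:22, Goran:24, Halim:15, Ivy:20, Juno:21, Omar:19, Pablo:18, Ravi:17, Rhea:21.
The smallest farness is 15, for Halim, so Halim has the highest closeness.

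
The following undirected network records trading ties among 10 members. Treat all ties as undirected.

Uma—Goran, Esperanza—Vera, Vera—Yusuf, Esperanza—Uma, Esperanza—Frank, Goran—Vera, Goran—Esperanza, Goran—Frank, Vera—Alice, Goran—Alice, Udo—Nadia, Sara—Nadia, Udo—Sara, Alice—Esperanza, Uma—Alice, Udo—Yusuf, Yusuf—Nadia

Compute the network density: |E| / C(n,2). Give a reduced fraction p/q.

There are 17 edges and 10 nodes, so the maximum possible is C(10,2) = 45.
Density = 17/45.

17/45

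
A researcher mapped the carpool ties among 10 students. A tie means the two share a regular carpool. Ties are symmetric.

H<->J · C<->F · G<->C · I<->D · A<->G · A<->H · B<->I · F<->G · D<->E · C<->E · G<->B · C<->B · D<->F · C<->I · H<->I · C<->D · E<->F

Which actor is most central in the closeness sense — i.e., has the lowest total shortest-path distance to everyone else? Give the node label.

Farness (sum of distances to all others) for each node — A:18, B:16, C:13, D:16, E:19, F:17, G:15, H:17, I:14, J:25.
The smallest farness is 13, for C, so C has the highest closeness.

C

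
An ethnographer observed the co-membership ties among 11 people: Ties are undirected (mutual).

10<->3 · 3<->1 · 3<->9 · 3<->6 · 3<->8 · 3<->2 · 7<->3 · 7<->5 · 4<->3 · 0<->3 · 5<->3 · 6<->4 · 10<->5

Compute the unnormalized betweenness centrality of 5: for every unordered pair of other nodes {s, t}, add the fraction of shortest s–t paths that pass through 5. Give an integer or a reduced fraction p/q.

Pairs whose geodesics pass through 5 — 10–7: 1/2.
All other pairs contribute 0.
Summing the contributions gives betweenness(5) = 1/2.

1/2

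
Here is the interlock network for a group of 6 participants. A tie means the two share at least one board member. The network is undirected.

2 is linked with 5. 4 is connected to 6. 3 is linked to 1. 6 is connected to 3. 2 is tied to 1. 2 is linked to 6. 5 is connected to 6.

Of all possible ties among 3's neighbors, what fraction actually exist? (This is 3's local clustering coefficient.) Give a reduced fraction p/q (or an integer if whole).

3's neighbors: 1 and 6 (k = 2).
Possible neighbor pairs: C(2,2) = 1. Edges among them: none → e = 0.
Clustering(3) = 0/1.

0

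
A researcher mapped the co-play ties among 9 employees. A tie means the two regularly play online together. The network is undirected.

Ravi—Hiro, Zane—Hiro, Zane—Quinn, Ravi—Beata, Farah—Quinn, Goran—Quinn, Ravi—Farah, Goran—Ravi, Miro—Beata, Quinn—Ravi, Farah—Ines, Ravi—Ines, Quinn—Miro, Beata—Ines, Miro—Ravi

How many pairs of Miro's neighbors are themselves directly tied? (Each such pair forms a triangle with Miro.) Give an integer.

2

Miro's neighbors: Beata, Quinn, and Ravi.
Neighbor pairs that are themselves tied: Miro–Beata–Ravi; Miro–Quinn–Ravi. Each forms one triangle with Miro, for 2 in total.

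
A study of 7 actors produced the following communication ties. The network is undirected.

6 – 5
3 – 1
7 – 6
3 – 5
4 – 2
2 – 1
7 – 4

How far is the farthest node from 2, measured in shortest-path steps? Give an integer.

3

Distances from 2: 1:1, 3:2, 4:1, 5:3, 6:3, 7:2.
The largest is 3 (to 5 and 6), so the eccentricity of 2 is 3.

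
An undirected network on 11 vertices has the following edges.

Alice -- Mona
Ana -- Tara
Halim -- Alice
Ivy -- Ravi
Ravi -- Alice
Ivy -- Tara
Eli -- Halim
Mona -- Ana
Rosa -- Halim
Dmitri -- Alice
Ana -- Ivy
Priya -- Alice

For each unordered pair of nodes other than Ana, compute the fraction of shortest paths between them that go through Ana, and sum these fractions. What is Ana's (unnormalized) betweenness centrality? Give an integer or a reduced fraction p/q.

5

Pairs whose geodesics pass through Ana — Priya–Tara: 1/2; Halim–Tara: 1/2; Tara–Rosa: 1/2; Tara–Dmitri: 1/2; Tara–Mona: 1; Tara–Alice: 1/2; Tara–Eli: 1/2; Ivy–Mona: 1.
All other pairs contribute 0.
Summing the contributions gives betweenness(Ana) = 5.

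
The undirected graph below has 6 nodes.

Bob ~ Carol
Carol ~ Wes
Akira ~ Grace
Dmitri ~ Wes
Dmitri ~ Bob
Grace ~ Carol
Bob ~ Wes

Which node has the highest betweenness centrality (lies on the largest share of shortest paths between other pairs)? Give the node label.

Unnormalized betweenness of each node: Akira:0, Bob:3/2, Carol:6, Dmitri:0, Grace:4, Wes:3/2.
Carol has the largest value, 6, making it the main broker — the node through which the most shortest paths run.

Carol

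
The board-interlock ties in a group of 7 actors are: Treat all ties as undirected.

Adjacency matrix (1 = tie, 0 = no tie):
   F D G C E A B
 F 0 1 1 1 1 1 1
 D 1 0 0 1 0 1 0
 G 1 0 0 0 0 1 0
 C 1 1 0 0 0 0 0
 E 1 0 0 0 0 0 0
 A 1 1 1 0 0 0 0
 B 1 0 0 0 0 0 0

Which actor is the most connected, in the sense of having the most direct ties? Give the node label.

F

Degrees — A:3, B:1, C:2, D:3, E:1, F:6, G:2.
The maximum is 6, attained only by F.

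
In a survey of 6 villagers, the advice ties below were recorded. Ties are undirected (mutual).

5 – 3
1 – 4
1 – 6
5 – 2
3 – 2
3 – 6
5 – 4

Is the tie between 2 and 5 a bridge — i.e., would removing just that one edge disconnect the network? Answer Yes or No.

No

Even without that edge, 2 still reaches 5 via 2 – 3 – 5, so the network stays connected. Not a bridge.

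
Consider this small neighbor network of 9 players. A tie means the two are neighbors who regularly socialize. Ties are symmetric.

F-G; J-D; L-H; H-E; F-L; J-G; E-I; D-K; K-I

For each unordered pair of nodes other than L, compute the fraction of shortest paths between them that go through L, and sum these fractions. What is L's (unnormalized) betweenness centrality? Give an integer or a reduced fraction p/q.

Pairs whose geodesics pass through L — J–H: 1; I–F: 1; E–F: 1; E–G: 1; H–F: 1; H–G: 1.
All other pairs contribute 0.
Summing the contributions gives betweenness(L) = 6.

6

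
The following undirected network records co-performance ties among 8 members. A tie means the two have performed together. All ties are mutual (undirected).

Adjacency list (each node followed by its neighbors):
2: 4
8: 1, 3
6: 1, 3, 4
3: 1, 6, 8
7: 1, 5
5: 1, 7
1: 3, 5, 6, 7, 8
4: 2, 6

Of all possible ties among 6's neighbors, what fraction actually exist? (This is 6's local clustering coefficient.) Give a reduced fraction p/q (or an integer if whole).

1/3

6's neighbors: 1, 3, and 4 (k = 3).
Possible neighbor pairs: C(3,2) = 3. Edges among them: 1–3 → e = 1.
Clustering(6) = 1/3.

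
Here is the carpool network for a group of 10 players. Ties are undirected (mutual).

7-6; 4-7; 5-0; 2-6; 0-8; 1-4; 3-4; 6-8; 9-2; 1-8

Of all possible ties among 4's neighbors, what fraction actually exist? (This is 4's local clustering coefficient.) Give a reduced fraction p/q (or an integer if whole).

0

4's neighbors: 1, 3, and 7 (k = 3).
Possible neighbor pairs: C(3,2) = 3. Edges among them: none → e = 0.
Clustering(4) = 0/3 = 0.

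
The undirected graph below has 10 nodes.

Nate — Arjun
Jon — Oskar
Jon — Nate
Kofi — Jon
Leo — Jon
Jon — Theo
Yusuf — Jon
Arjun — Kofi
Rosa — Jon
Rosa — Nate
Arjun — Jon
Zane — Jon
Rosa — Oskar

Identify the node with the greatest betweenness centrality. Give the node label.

Unnormalized betweenness of each node: Arjun:1/2, Jon:61/2, Kofi:0, Leo:0, Nate:1/2, Oskar:0, Rosa:1/2, Theo:0, Yusuf:0, Zane:0.
Jon has the largest value, 61/2, making it the main broker — the node through which the most shortest paths run.

Jon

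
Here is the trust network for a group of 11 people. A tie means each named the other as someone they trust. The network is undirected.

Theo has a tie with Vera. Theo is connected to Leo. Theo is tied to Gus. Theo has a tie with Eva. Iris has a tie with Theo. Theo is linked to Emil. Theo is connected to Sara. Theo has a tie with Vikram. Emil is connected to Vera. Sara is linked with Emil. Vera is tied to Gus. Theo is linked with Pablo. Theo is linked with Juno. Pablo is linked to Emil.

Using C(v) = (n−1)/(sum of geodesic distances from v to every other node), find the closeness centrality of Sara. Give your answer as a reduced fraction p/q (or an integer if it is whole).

Distances from Sara: Emil:1, Eva:2, Gus:2, Iris:2, Juno:2, Leo:2, Pablo:2, Theo:1, Vera:2, Vikram:2. Sum = 18.
n = 11, so closeness = 10/18 = 5/9.

5/9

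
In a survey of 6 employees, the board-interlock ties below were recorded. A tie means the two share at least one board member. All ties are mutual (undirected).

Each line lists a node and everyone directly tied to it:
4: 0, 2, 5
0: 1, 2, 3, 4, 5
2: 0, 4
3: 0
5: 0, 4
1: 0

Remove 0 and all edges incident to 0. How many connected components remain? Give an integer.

Without 0, the remaining ties split the others into: {2, 4, 5}; {3}; {1}.
That's 3 separate components.

3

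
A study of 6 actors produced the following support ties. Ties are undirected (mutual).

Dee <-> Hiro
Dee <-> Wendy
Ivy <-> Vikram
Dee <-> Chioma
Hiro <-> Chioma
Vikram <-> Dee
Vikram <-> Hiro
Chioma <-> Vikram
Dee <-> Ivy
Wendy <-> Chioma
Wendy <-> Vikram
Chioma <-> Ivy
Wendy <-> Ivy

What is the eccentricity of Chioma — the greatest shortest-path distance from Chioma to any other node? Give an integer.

Distances from Chioma: Dee:1, Hiro:1, Ivy:1, Vikram:1, Wendy:1.
The largest is 1 (to Wendy, Ivy, Vikram, Hiro, and Dee), so the eccentricity of Chioma is 1.

1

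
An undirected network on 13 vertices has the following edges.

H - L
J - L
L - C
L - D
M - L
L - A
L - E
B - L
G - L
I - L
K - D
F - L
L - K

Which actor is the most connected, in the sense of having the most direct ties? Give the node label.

Degrees — A:1, B:1, C:1, D:2, E:1, F:1, G:1, H:1, I:1, J:1, K:2, L:12, M:1.
The maximum is 12, attained only by L.

L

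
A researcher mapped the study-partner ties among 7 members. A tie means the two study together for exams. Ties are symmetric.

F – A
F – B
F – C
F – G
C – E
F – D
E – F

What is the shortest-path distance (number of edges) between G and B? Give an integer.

2

One shortest route is G – F – B, which uses 2 edges, and G and B are not directly tied, so nothing shorter exists. So d(G,B) = 2.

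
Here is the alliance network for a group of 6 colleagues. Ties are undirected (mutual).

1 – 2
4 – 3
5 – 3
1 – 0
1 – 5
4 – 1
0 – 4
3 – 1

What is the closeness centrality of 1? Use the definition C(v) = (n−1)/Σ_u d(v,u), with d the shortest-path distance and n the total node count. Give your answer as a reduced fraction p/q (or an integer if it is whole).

1

Distances from 1: 0:1, 2:1, 3:1, 4:1, 5:1. Sum = 5.
n = 6, so closeness = 5/5 = 1.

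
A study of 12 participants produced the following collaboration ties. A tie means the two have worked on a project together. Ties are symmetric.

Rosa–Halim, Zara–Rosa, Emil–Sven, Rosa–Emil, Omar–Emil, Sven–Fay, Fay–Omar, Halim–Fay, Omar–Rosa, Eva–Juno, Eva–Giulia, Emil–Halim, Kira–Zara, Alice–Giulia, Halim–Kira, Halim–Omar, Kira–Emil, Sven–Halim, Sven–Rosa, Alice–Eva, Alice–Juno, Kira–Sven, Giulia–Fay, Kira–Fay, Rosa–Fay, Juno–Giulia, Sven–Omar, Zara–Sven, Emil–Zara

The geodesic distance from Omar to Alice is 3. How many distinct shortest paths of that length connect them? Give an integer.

1

The shortest distance is 3, and the only length-3 path is Omar–Fay–Giulia–Alice. So there is exactly 1 shortest path.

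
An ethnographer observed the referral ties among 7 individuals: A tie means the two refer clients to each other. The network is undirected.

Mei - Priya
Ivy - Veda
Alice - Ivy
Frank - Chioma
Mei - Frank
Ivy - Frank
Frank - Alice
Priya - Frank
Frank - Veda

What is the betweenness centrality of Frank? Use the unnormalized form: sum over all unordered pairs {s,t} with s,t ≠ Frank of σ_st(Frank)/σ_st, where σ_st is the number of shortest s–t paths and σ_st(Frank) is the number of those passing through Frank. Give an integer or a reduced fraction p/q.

23/2

Pairs whose geodesics pass through Frank — Ivy–Chioma: 1; Ivy–Priya: 1; Ivy–Mei: 1; Chioma–Veda: 1; Chioma–Alice: 1; Chioma–Priya: 1; Chioma–Mei: 1; Veda–Alice: 1/2; Veda–Priya: 1; Veda–Mei: 1; Alice–Priya: 1; Alice–Mei: 1.
All other pairs contribute 0.
Summing the contributions gives betweenness(Frank) = 23/2.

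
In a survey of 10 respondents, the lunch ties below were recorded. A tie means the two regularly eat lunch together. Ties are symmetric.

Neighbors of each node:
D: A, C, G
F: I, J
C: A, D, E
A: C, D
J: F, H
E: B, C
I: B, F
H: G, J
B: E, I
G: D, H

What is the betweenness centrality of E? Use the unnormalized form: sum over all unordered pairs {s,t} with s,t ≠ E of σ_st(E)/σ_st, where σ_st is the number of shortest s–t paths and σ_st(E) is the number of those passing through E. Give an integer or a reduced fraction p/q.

Pairs whose geodesics pass through E — C–F: 1; C–I: 1; C–B: 1; A–F: 1/2; A–I: 1; A–B: 1; D–I: 1; D–B: 1; G–B: 1.
All other pairs contribute 0.
Summing the contributions gives betweenness(E) = 17/2.

17/2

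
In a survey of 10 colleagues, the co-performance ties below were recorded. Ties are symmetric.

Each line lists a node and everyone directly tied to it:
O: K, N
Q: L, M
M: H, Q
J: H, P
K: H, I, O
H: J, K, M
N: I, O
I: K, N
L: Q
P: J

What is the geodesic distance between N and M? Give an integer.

4

One shortest route is N – I – K – H – M, which uses 4 edges, and at distance 3 from N we only reach {H}, which does not include M. So d(N,M) = 4.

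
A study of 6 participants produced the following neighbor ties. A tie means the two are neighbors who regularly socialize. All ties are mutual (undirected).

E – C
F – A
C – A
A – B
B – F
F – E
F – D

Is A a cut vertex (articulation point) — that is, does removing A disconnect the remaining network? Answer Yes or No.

Even without A, every remaining node can still reach every other (the residual graph is connected), so A is not a cut vertex.

No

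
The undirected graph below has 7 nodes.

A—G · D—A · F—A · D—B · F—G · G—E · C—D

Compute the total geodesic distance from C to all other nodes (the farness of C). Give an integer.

Distances from C: A:2, B:2, D:1, E:4, F:3, G:3.
Sum = 2 + 2 + 1 + 4 + 3 + 3 = 15.

15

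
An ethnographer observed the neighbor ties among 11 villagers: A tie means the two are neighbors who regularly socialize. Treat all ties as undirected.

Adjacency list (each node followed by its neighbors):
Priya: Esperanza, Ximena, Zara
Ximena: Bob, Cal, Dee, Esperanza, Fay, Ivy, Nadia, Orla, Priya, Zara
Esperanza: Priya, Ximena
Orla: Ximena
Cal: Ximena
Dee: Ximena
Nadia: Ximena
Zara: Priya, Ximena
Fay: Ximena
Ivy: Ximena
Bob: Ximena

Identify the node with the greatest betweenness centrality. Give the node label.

Unnormalized betweenness of each node: Bob:0, Cal:0, Dee:0, Esperanza:0, Fay:0, Ivy:0, Nadia:0, Orla:0, Priya:1/2, Ximena:85/2, Zara:0.
Ximena has the largest value, 85/2, making it the main broker — the node through which the most shortest paths run.

Ximena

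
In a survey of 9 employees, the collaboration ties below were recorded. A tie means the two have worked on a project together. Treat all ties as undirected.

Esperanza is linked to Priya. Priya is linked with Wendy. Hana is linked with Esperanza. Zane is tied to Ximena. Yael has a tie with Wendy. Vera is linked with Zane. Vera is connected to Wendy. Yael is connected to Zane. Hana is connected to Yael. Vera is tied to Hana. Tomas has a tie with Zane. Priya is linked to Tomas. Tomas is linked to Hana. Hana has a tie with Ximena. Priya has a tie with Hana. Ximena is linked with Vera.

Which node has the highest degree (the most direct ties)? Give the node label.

Degrees — Esperanza:2, Hana:6, Priya:4, Tomas:3, Vera:4, Wendy:3, Ximena:3, Yael:3, Zane:4.
The maximum is 6, attained only by Hana.

Hana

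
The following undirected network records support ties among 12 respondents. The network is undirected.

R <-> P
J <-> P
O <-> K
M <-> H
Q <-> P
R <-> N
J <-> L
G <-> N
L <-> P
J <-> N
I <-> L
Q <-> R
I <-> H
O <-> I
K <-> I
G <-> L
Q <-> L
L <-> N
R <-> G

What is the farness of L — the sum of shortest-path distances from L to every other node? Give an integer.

17

Distances from L: G:1, H:2, I:1, J:1, K:2, M:3, N:1, O:2, P:1, Q:1, R:2.
Sum = 1 + 2 + 1 + 1 + 2 + 3 + 1 + 2 + 1 + 1 + 2 = 17.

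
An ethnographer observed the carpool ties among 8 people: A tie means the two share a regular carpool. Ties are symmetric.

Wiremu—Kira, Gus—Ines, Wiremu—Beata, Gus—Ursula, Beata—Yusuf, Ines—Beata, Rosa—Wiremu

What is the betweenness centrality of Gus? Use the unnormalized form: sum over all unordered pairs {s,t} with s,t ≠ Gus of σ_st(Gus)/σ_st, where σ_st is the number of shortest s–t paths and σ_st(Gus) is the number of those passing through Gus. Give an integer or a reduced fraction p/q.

6

Pairs whose geodesics pass through Gus — Wiremu–Ursula: 1; Rosa–Ursula: 1; Kira–Ursula: 1; Beata–Ursula: 1; Yusuf–Ursula: 1; Ursula–Ines: 1.
All other pairs contribute 0.
Summing the contributions gives betweenness(Gus) = 6.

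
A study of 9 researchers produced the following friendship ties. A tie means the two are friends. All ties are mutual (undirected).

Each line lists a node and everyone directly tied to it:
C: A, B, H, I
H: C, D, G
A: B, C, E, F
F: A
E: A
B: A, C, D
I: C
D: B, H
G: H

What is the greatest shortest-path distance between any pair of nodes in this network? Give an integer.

Eccentricity of each node (its greatest distance to any other): A:3, B:3, C:2, D:3, E:4, F:4, G:4, H:3, I:3.
The maximum eccentricity is 4, realized for instance by the pair F–G via F – A – C – H – G. So the diameter is 4.

4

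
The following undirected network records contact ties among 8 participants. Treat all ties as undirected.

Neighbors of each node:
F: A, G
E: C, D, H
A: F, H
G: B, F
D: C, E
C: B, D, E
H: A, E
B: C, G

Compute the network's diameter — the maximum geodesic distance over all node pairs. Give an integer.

4

Eccentricity of each node (its greatest distance to any other): A:3, B:3, C:3, D:4, E:3, F:4, G:3, H:3.
The maximum eccentricity is 4, realized for instance by the pair F–D via F – G – B – C – D. So the diameter is 4.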